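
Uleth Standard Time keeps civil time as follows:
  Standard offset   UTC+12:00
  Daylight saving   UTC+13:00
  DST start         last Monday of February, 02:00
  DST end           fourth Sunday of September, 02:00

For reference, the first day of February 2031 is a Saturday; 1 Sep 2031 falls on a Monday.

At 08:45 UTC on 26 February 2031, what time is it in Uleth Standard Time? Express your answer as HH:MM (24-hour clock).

21:45

1 February 2031 is a Saturday, so Mondays fall on 3, 10, 17, 24; the last is February 24.
1 September 2031 is a Monday, so the first Sunday is September 7 and the fourth is September 28.
At the standard offset (UTC+12:00), 08:45 UTC + 12h = 20:45 Uleth Standard Time standard time.
The standard-time date in Uleth Standard Time, 26 February 2031, lies within the daylight-saving period (24 February – 28 September), so Uleth Standard Time is on daylight time, UTC+13:00.
08:45 UTC + 13h = 21:45 local.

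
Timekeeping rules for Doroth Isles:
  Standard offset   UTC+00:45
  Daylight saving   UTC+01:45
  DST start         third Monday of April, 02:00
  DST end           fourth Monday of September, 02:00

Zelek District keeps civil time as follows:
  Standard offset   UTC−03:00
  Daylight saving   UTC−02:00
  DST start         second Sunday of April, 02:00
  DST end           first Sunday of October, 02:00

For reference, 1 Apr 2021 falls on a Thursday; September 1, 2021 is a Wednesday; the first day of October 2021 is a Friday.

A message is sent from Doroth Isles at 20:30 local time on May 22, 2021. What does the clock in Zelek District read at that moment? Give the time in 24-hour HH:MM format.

16:45

1 April 2021 is a Thursday, so the first Monday is April 5 and the third is April 19.
1 September 2021 is a Wednesday, so the first Monday is September 6 and the fourth is September 27.
May 22, 2021 falls between 19 April and 27 September, so daylight saving is in effect and Doroth Isles is at UTC+01:45.
20:30 Doroth Isles − 1h45m = 18:45 UTC.
1 April 2021 is a Thursday, so the first Sunday is April 4 and the second is April 11.
1 October 2021 is a Friday, so the first Sunday is October 3.
At the standard offset (UTC−03:00), 18:45 UTC − 3h = 15:45 Zelek District standard time.
The standard-time date in Zelek District, May 22, 2021, lies within the daylight-saving period (11 April – 3 October), so Zelek District is on daylight time, UTC−02:00.
18:45 UTC − 2h = 16:45 Zelek District.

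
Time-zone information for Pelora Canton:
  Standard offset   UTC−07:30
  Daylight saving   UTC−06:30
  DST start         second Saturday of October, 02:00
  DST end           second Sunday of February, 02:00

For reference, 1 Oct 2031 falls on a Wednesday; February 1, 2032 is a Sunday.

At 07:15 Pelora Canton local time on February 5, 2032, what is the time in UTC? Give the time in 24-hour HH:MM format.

1 October 2031 is a Wednesday, so the first Saturday is October 4 and the second is October 11.
1 February 2032 is a Sunday, so the first Sunday is February 1 and the second is February 8.
February 5, 2032 falls between 11 October 2031 and 8 February 2032, so daylight saving is in effect and Pelora Canton is at UTC−06:30.
07:15 local + 6h30m = 13:45 UTC.

13:45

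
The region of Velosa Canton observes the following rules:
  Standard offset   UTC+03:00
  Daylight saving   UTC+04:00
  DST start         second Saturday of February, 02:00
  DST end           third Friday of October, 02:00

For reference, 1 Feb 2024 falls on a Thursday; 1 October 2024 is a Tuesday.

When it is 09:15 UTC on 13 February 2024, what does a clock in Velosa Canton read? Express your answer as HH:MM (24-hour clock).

13:15

1 February 2024 is a Thursday, so the first Saturday is February 3 and the second is February 10.
1 October 2024 is a Tuesday, so the first Friday is October 4 and the third is October 18.
At the standard offset (UTC+03:00), 09:15 UTC + 3h = 12:15 Velosa Canton standard time.
The standard-time date in Velosa Canton, 13 February 2024, falls between 10 February and 18 October, so daylight saving is in effect and Velosa Canton is at UTC+04:00.
09:15 UTC + 4h = 13:15 local.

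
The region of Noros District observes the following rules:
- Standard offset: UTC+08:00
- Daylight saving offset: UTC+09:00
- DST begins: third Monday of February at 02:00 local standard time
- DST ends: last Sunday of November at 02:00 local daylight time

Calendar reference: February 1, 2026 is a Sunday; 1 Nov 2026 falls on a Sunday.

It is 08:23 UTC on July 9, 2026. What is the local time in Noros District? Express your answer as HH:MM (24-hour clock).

17:23

1 February 2026 is a Sunday, so the first Monday is February 2 and the third is February 16.
1 November 2026 is a Sunday, so Sundays fall on 1, 8, 15, 22, 29; the last is November 29.
At the standard offset (UTC+08:00), 08:23 UTC + 8h = 16:23 Noros District standard time.
Daylight saving runs 16 February – 29 November; the standard-time date in Noros District, July 9, 2026, is inside that window, so Noros District is at UTC+09:00.
08:23 UTC + 9h = 17:23 local.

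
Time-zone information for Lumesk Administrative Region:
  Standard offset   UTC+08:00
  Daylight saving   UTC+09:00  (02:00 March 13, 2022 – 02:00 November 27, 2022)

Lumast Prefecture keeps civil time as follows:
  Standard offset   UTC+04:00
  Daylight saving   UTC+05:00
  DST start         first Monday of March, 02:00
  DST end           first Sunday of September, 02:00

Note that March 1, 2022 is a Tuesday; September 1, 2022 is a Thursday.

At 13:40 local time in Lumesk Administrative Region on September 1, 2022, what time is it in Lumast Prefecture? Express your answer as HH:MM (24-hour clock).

Daylight saving runs 13 March – 27 November; September 1, 2022 is inside that window, so Lumesk Administrative Region is at UTC+09:00.
13:40 Lumesk Administrative Region − 9h = 04:40 UTC.
1 March 2022 is a Tuesday, so the first Monday is March 7.
1 September 2022 is a Thursday, so the first Sunday is September 4.
At the standard offset (UTC+04:00), 04:40 UTC + 4h = 08:40 Lumast Prefecture standard time.
The standard-time date in Lumast Prefecture, September 1, 2022, lies within the daylight-saving period (7 March – 4 September), so Lumast Prefecture is on daylight time, UTC+05:00.
04:40 UTC + 5h = 09:40 Lumast Prefecture.

09:40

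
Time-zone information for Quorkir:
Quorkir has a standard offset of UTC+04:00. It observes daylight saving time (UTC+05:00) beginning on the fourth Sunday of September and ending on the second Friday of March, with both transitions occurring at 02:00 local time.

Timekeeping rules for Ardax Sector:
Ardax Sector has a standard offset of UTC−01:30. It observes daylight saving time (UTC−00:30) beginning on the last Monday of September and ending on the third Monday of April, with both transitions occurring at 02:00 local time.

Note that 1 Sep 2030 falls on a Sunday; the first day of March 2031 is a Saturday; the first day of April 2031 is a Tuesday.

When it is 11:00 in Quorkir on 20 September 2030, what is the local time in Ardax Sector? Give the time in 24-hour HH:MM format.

05:30

1 September 2030 is a Sunday, so the first Sunday is September 1 and the fourth is September 22.
1 March 2031 is a Saturday, so the first Friday is March 7 and the second is March 14.
20 September 2030 is outside the daylight-saving period (22 September 2030 – 14 March 2031), so Quorkir is on standard time, UTC+04:00.
11:00 Quorkir − 4h = 07:00 UTC.
1 September 2030 is a Sunday, so Mondays fall on 2, 9, 16, 23, 30; the last is September 30.
1 April 2031 is a Tuesday, so the first Monday is April 7 and the third is April 21.
At the standard offset (UTC−01:30), 07:00 UTC − 1h30m = 05:30 Ardax Sector standard time.
The standard-time date in Ardax Sector, 20 September 2030, is outside the daylight-saving period (30 September 2030 – 21 April 2031), so Ardax Sector is on standard time, UTC−01:30.
07:00 UTC − 1h30m = 05:30 Ardax Sector.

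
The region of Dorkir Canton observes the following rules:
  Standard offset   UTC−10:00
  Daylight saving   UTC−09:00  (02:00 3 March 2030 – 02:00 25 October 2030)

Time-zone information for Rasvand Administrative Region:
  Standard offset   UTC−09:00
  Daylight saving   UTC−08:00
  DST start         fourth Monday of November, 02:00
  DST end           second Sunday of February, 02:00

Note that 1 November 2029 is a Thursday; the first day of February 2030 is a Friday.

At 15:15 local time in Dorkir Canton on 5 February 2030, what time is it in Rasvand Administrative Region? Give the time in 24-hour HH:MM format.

Daylight saving runs 3 March – 25 October; 5 February 2030 is outside that window, so Dorkir Canton is on standard time at UTC−10:00.
15:15 Dorkir Canton + 10h = 01:15 UTC (rolling into the next day, 6 February 2030).
1 November 2029 is a Thursday, so the first Monday is November 5 and the fourth is November 26.
1 February 2030 is a Friday, so the first Sunday is February 3 and the second is February 10.
At the standard offset (UTC−09:00), 01:15 UTC − 9h = 16:15 Rasvand Administrative Region standard time (rolling into the previous day, 5 February 2030).
The standard-time date in Rasvand Administrative Region, 5 February 2030, falls between 26 November 2029 and 10 February 2030, so daylight saving is in effect and Rasvand Administrative Region is at UTC−08:00.
01:15 UTC − 8h = 17:15 Rasvand Administrative Region (rolling into the previous day, 5 February 2030).

17:15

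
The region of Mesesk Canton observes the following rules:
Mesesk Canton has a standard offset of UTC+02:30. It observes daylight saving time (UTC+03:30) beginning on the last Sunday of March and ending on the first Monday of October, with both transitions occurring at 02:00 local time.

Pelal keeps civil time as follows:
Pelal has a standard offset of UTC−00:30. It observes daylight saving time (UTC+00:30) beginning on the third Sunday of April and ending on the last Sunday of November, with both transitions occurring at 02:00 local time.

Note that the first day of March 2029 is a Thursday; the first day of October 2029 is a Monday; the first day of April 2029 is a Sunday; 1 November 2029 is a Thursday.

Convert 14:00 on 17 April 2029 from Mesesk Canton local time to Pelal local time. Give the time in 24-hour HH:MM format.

11:00

1 March 2029 is a Thursday, so Sundays fall on 4, 11, 18, 25; the last is March 25.
1 October 2029 is a Monday, so the first Monday is October 1.
Daylight saving runs 25 March – 1 October; 17 April 2029 is inside that window, so Mesesk Canton is at UTC+03:30.
14:00 Mesesk Canton − 3h30m = 10:30 UTC.
1 April 2029 is a Sunday, so the first Sunday is April 1 and the third is April 15.
1 November 2029 is a Thursday, so Sundays fall on 4, 11, 18, 25; the last is November 25.
At the standard offset (UTC−00:30), 10:30 UTC − 0h30m = 10:00 Pelal standard time.
Daylight saving runs 15 April – 25 November; the standard-time date in Pelal, 17 April 2029, is inside that window, so Pelal is at UTC+00:30.
10:30 UTC + 0h30m = 11:00 Pelal.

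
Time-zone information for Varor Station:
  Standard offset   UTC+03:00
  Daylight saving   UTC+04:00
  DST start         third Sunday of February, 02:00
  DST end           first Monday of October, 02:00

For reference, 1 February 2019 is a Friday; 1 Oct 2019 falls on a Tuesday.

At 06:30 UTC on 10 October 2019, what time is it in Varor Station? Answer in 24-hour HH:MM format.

1 February 2019 is a Friday, so the first Sunday is February 3 and the third is February 17.
1 October 2019 is a Tuesday, so the first Monday is October 7.
At the standard offset (UTC+03:00), 06:30 UTC + 3h = 09:30 Varor Station standard time.
The standard-time date in Varor Station, 10 October 2019, does not fall between 17 February and 7 October, so daylight saving is not in effect and Varor Station is at UTC+03:00.
06:30 UTC + 3h = 09:30 local.

09:30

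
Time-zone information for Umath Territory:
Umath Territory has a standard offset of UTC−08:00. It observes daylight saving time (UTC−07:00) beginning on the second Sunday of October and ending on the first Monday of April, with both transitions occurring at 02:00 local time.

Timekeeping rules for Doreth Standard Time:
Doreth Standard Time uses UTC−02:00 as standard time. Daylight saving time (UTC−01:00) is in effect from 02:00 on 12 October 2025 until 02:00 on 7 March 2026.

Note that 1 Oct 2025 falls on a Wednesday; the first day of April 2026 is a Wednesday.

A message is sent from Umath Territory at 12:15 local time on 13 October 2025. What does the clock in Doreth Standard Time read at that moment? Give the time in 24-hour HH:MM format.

1 October 2025 is a Wednesday, so the first Sunday is October 5 and the second is October 12.
1 April 2026 is a Wednesday, so the first Monday is April 6.
13 October 2025 falls between 12 October 2025 and 6 April 2026, so daylight saving is in effect and Umath Territory is at UTC−07:00.
12:15 Umath Territory + 7h = 19:15 UTC.
At the standard offset (UTC−02:00), 19:15 UTC − 2h = 17:15 Doreth Standard Time standard time.
The standard-time date in Doreth Standard Time, 13 October 2025, falls between 12 October 2025 and 7 March 2026, so daylight saving is in effect and Doreth Standard Time is at UTC−01:00.
19:15 UTC − 1h = 18:15 Doreth Standard Time.

18:15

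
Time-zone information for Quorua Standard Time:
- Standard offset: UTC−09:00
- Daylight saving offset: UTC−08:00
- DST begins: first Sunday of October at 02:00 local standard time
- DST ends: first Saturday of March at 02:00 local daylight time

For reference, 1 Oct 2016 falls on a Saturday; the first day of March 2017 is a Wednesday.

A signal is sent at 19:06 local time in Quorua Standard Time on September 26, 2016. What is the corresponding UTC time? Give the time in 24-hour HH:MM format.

1 October 2016 is a Saturday, so the first Sunday is October 2.
1 March 2017 is a Wednesday, so the first Saturday is March 4.
September 26, 2016 is outside the daylight-saving period (2 October 2016 – 4 March 2017), so Quorua Standard Time is on standard time, UTC−09:00.
19:06 local + 9h = 04:06 UTC (rolling into the next day, 27 September 2016).

04:06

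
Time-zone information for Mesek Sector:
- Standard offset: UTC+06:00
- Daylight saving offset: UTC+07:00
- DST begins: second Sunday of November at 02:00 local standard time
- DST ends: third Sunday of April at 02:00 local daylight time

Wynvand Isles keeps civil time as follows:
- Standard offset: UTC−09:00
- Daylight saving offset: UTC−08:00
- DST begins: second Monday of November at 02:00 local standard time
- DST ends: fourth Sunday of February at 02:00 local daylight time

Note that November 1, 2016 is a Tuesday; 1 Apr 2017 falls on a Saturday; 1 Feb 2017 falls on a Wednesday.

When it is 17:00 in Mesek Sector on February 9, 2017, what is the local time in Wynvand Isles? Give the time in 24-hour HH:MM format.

1 November 2016 is a Tuesday, so the first Sunday is November 6 and the second is November 13.
1 April 2017 is a Saturday, so the first Sunday is April 2 and the third is April 16.
Daylight saving runs 13 November 2016 – 16 April 2017; February 9, 2017 is inside that window, so Mesek Sector is at UTC+07:00.
17:00 Mesek Sector − 7h = 10:00 UTC.
1 November 2016 is a Tuesday, so the first Monday is November 7 and the second is November 14.
1 February 2017 is a Wednesday, so the first Sunday is February 5 and the fourth is February 26.
At the standard offset (UTC−09:00), 10:00 UTC − 9h = 01:00 Wynvand Isles standard time.
Daylight saving runs 14 November 2016 – 26 February 2017; the standard-time date in Wynvand Isles, February 9, 2017, is inside that window, so Wynvand Isles is at UTC−08:00.
10:00 UTC − 8h = 02:00 Wynvand Isles.

02:00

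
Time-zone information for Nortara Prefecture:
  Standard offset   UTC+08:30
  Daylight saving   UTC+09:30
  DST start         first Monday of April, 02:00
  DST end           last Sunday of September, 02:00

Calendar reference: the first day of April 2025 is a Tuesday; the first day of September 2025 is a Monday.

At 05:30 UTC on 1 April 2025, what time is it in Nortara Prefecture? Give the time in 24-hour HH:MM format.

1 April 2025 is a Tuesday, so the first Monday is April 7.
1 September 2025 is a Monday, so Sundays fall on 7, 14, 21, 28; the last is September 28.
At the standard offset (UTC+08:30), 05:30 UTC + 8h30m = 14:00 Nortara Prefecture standard time.
Daylight saving runs 7 April – 28 September; the standard-time date in Nortara Prefecture, 1 April 2025, is outside that window, so Nortara Prefecture is on standard time at UTC+08:30.
05:30 UTC + 8h30m = 14:00 local.

14:00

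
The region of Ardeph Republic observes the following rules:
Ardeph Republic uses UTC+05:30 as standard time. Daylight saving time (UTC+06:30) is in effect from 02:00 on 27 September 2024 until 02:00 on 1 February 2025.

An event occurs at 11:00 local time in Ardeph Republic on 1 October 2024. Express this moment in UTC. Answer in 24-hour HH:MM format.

04:30

1 October 2024 lies within the daylight-saving period (27 September 2024 – 1 February 2025), so Ardeph Republic is on daylight time, UTC+06:30.
11:00 local − 6h30m = 04:30 UTC.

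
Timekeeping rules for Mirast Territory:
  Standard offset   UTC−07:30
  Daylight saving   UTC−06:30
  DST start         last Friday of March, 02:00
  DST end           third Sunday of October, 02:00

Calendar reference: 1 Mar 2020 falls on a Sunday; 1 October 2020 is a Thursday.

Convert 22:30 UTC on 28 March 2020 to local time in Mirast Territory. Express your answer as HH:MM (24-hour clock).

16:00

1 March 2020 is a Sunday, so Fridays fall on 6, 13, 20, 27; the last is March 27.
1 October 2020 is a Thursday, so the first Sunday is October 4 and the third is October 18.
At the standard offset (UTC−07:30), 22:30 UTC − 7h30m = 15:00 Mirast Territory standard time.
Daylight saving runs 27 March – 18 October; the standard-time date in Mirast Territory, 28 March 2020, is inside that window, so Mirast Territory is at UTC−06:30.
22:30 UTC − 6h30m = 16:00 local.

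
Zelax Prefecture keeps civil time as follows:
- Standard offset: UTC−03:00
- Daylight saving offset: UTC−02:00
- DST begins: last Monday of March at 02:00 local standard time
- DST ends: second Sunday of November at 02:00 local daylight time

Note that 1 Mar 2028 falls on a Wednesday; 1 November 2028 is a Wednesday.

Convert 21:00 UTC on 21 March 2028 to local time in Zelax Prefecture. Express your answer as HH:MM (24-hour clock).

1 March 2028 is a Wednesday, so Mondays fall on 6, 13, 20, 27; the last is March 27.
1 November 2028 is a Wednesday, so the first Sunday is November 5 and the second is November 12.
At the standard offset (UTC−03:00), 21:00 UTC − 3h = 18:00 Zelax Prefecture standard time.
The standard-time date in Zelax Prefecture, 21 March 2028, is outside the daylight-saving period (27 March – 12 November), so Zelax Prefecture is on standard time, UTC−03:00.
21:00 UTC − 3h = 18:00 local.

18:00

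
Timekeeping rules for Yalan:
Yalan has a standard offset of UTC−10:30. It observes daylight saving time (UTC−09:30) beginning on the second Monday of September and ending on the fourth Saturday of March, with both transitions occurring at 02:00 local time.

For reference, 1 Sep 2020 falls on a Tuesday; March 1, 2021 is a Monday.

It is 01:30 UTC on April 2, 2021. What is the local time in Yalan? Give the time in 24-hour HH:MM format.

1 September 2020 is a Tuesday, so the first Monday is September 7 and the second is September 14.
1 March 2021 is a Monday, so the first Saturday is March 6 and the fourth is March 27.
At the standard offset (UTC−10:30), 01:30 UTC − 10h30m = 15:00 Yalan standard time (rolling into the previous day, 1 April 2021).
The standard-time date in Yalan, April 1, 2021, does not fall between 14 September 2020 and 27 March 2021, so daylight saving is not in effect and Yalan is at UTC−10:30.
01:30 UTC − 10h30m = 15:00 local (rolling into the previous day, 1 April 2021).

15:00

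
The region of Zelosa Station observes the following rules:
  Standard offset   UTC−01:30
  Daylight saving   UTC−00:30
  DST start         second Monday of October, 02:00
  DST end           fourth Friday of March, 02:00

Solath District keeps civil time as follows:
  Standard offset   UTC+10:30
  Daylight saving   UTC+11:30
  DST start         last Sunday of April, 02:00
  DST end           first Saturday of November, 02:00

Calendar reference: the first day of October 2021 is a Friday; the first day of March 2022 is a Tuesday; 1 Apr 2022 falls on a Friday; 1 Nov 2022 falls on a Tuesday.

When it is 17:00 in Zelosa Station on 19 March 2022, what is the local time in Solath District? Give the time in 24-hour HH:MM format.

04:00

1 October 2021 is a Friday, so the first Monday is October 4 and the second is October 11.
1 March 2022 is a Tuesday, so the first Friday is March 4 and the fourth is March 25.
Daylight saving runs 11 October 2021 – 25 March 2022; 19 March 2022 is inside that window, so Zelosa Station is at UTC−00:30.
17:00 Zelosa Station + 0h30m = 17:30 UTC.
1 April 2022 is a Friday, so Sundays fall on 3, 10, 17, 24; the last is April 24.
1 November 2022 is a Tuesday, so the first Saturday is November 5.
At the standard offset (UTC+10:30), 17:30 UTC + 10h30m = 04:00 Solath District standard time (rolling into the next day, 20 March 2022).
Daylight saving runs 24 April – 5 November; the standard-time date in Solath District, 20 March 2022, is outside that window, so Solath District is on standard time at UTC+10:30.
17:30 UTC + 10h30m = 04:00 Solath District (rolling into the next day, 20 March 2022).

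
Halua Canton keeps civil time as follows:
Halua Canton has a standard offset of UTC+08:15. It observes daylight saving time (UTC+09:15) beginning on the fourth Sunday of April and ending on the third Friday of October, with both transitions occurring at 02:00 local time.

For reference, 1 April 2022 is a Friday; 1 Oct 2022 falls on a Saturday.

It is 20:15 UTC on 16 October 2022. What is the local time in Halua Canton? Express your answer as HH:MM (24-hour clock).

05:30

1 April 2022 is a Friday, so the first Sunday is April 3 and the fourth is April 24.
1 October 2022 is a Saturday, so the first Friday is October 7 and the third is October 21.
At the standard offset (UTC+08:15), 20:15 UTC + 8h15m = 04:30 Halua Canton standard time (rolling into the next day, 17 October 2022).
Daylight saving runs 24 April – 21 October; the standard-time date in Halua Canton, 17 October 2022, is inside that window, so Halua Canton is at UTC+09:15.
20:15 UTC + 9h15m = 05:30 local (rolling into the next day, 17 October 2022).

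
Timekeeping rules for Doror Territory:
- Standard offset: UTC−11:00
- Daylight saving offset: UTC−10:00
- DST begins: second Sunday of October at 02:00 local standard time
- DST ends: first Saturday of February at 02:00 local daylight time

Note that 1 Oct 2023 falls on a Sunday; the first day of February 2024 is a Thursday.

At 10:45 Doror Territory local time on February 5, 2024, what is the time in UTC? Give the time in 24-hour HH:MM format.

1 October 2023 is a Sunday, so the first Sunday is October 1 and the second is October 8.
1 February 2024 is a Thursday, so the first Saturday is February 3.
February 5, 2024 is outside the daylight-saving period (8 October 2023 – 3 February 2024), so Doror Territory is on standard time, UTC−11:00.
10:45 local + 11h = 21:45 UTC.

21:45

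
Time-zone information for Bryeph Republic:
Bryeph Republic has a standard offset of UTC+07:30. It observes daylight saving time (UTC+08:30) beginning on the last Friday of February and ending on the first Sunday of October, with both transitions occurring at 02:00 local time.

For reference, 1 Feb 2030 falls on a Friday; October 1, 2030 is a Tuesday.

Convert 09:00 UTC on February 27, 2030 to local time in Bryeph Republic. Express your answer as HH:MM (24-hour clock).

1 February 2030 is a Friday, so Fridays fall on 1, 8, 15, 22; the last is February 22.
1 October 2030 is a Tuesday, so the first Sunday is October 6.
At the standard offset (UTC+07:30), 09:00 UTC + 7h30m = 16:30 Bryeph Republic standard time.
The standard-time date in Bryeph Republic, February 27, 2030, lies within the daylight-saving period (22 February – 6 October), so Bryeph Republic is on daylight time, UTC+08:30.
09:00 UTC + 8h30m = 17:30 local.

17:30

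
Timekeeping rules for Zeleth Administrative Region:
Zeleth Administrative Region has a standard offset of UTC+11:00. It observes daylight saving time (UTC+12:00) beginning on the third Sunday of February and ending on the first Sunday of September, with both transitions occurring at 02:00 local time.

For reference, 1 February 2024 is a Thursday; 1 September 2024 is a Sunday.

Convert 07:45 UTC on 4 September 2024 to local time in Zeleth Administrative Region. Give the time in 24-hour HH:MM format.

18:45

1 February 2024 is a Thursday, so the first Sunday is February 4 and the third is February 18.
1 September 2024 is a Sunday, so the first Sunday is September 1.
At the standard offset (UTC+11:00), 07:45 UTC + 11h = 18:45 Zeleth Administrative Region standard time.
The standard-time date in Zeleth Administrative Region, 4 September 2024, does not fall between 18 February and 1 September, so daylight saving is not in effect and Zeleth Administrative Region is at UTC+11:00.
07:45 UTC + 11h = 18:45 local.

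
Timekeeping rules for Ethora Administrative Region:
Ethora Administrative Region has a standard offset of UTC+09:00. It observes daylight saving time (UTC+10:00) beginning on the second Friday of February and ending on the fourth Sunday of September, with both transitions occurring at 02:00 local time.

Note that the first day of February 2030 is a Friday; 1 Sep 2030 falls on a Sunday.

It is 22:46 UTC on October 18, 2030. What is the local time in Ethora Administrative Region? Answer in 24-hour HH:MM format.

07:46

1 February 2030 is a Friday, so the first Friday is February 1 and the second is February 8.
1 September 2030 is a Sunday, so the first Sunday is September 1 and the fourth is September 22.
At the standard offset (UTC+09:00), 22:46 UTC + 9h = 07:46 Ethora Administrative Region standard time (rolling into the next day, 19 October 2030).
Daylight saving runs 8 February – 22 September; the standard-time date in Ethora Administrative Region, October 19, 2030, is outside that window, so Ethora Administrative Region is on standard time at UTC+09:00.
22:46 UTC + 9h = 07:46 local (rolling into the next day, 19 October 2030).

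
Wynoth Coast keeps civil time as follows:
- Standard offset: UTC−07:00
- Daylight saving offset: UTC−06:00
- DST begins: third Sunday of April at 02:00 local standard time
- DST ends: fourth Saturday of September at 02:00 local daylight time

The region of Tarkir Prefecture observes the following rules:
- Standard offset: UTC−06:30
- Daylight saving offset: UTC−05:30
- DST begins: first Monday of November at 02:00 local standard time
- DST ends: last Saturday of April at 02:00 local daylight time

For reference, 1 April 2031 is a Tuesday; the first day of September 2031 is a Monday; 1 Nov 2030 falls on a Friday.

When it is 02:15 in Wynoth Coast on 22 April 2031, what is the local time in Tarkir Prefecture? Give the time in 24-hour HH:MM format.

1 April 2031 is a Tuesday, so the first Sunday is April 6 and the third is April 20.
1 September 2031 is a Monday, so the first Saturday is September 6 and the fourth is September 27.
22 April 2031 lies within the daylight-saving period (20 April – 27 September), so Wynoth Coast is on daylight time, UTC−06:00.
02:15 Wynoth Coast + 6h = 08:15 UTC.
1 November 2030 is a Friday, so the first Monday is November 4.
1 April 2031 is a Tuesday, so Saturdays fall on 5, 12, 19, 26; the last is April 26.
At the standard offset (UTC−06:30), 08:15 UTC − 6h30m = 01:45 Tarkir Prefecture standard time.
The standard-time date in Tarkir Prefecture, 22 April 2031, lies within the daylight-saving period (4 November 2030 – 26 April 2031), so Tarkir Prefecture is on daylight time, UTC−05:30.
08:15 UTC − 5h30m = 02:45 Tarkir Prefecture.

02:45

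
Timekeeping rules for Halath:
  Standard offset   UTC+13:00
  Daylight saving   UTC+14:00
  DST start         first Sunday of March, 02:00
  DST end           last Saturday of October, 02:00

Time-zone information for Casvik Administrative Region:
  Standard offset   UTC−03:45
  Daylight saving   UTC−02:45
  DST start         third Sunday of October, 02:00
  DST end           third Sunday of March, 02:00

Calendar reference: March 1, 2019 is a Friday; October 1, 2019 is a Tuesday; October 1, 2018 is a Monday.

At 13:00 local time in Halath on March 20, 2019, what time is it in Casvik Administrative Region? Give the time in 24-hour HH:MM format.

19:15

1 March 2019 is a Friday, so the first Sunday is March 3.
1 October 2019 is a Tuesday, so Saturdays fall on 5, 12, 19, 26; the last is October 26.
Daylight saving runs 3 March – 26 October; March 20, 2019 is inside that window, so Halath is at UTC+14:00.
13:00 Halath − 14h = 23:00 UTC (rolling into the previous day, 19 March 2019).
1 October 2018 is a Monday, so the first Sunday is October 7 and the third is October 21.
1 March 2019 is a Friday, so the first Sunday is March 3 and the third is March 17.
At the standard offset (UTC−03:45), 23:00 UTC − 3h45m = 19:15 Casvik Administrative Region standard time.
Daylight saving runs 21 October 2018 – 17 March 2019; the standard-time date in Casvik Administrative Region, March 19, 2019, is outside that window, so Casvik Administrative Region is on standard time at UTC−03:45.
23:00 UTC − 3h45m = 19:15 Casvik Administrative Region.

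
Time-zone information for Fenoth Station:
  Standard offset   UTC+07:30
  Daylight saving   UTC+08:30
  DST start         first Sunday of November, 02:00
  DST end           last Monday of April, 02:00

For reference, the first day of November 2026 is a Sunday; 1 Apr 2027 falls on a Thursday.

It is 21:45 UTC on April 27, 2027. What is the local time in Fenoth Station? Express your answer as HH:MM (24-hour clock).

1 November 2026 is a Sunday, so the first Sunday is November 1.
1 April 2027 is a Thursday, so Mondays fall on 5, 12, 19, 26; the last is April 26.
At the standard offset (UTC+07:30), 21:45 UTC + 7h30m = 05:15 Fenoth Station standard time (rolling into the next day, 28 April 2027).
The standard-time date in Fenoth Station, April 28, 2027, does not fall between 1 November 2026 and 26 April 2027, so daylight saving is not in effect and Fenoth Station is at UTC+07:30.
21:45 UTC + 7h30m = 05:15 local (rolling into the next day, 28 April 2027).

05:15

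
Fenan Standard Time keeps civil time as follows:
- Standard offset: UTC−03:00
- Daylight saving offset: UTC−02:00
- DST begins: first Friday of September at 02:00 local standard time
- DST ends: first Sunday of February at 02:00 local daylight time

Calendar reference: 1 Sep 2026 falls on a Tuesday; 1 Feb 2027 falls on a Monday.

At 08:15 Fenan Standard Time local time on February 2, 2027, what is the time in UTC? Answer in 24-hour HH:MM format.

10:15

1 September 2026 is a Tuesday, so the first Friday is September 4.
1 February 2027 is a Monday, so the first Sunday is February 7.
February 2, 2027 lies within the daylight-saving period (4 September 2026 – 7 February 2027), so Fenan Standard Time is on daylight time, UTC−02:00.
08:15 local + 2h = 10:15 UTC.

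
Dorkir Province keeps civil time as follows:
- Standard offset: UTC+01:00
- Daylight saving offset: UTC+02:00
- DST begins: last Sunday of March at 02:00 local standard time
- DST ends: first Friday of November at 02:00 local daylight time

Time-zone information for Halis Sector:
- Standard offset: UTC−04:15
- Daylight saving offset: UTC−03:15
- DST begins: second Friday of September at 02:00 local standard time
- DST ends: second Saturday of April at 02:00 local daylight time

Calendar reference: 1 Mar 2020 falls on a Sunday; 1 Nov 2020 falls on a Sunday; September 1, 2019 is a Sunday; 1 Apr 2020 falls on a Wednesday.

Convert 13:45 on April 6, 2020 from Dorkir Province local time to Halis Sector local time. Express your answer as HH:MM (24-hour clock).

08:30

1 March 2020 is a Sunday, so Sundays fall on 1, 8, 15, 22, 29; the last is March 29.
1 November 2020 is a Sunday, so the first Friday is November 6.
Daylight saving runs 29 March – 6 November; April 6, 2020 is inside that window, so Dorkir Province is at UTC+02:00.
13:45 Dorkir Province − 2h = 11:45 UTC.
1 September 2019 is a Sunday, so the first Friday is September 6 and the second is September 13.
1 April 2020 is a Wednesday, so the first Saturday is April 4 and the second is April 11.
At the standard offset (UTC−04:15), 11:45 UTC − 4h15m = 07:30 Halis Sector standard time.
The standard-time date in Halis Sector, April 6, 2020, falls between 13 September 2019 and 11 April 2020, so daylight saving is in effect and Halis Sector is at UTC−03:15.
11:45 UTC − 3h15m = 08:30 Halis Sector.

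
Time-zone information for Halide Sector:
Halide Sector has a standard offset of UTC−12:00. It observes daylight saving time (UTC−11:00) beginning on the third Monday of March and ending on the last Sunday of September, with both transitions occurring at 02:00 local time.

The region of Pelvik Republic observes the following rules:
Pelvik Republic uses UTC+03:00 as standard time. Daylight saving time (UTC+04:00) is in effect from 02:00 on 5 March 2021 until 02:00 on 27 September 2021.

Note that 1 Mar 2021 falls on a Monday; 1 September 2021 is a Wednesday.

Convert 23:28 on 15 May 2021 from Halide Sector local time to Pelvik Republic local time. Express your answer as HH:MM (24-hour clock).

14:28

1 March 2021 is a Monday, so the first Monday is March 1 and the third is March 15.
1 September 2021 is a Wednesday, so Sundays fall on 5, 12, 19, 26; the last is September 26.
15 May 2021 falls between 15 March and 26 September, so daylight saving is in effect and Halide Sector is at UTC−11:00.
23:28 Halide Sector + 11h = 10:28 UTC (rolling into the next day, 16 May 2021).
At the standard offset (UTC+03:00), 10:28 UTC + 3h = 13:28 Pelvik Republic standard time.
The standard-time date in Pelvik Republic, 16 May 2021, falls between 5 March and 27 September, so daylight saving is in effect and Pelvik Republic is at UTC+04:00.
10:28 UTC + 4h = 14:28 Pelvik Republic.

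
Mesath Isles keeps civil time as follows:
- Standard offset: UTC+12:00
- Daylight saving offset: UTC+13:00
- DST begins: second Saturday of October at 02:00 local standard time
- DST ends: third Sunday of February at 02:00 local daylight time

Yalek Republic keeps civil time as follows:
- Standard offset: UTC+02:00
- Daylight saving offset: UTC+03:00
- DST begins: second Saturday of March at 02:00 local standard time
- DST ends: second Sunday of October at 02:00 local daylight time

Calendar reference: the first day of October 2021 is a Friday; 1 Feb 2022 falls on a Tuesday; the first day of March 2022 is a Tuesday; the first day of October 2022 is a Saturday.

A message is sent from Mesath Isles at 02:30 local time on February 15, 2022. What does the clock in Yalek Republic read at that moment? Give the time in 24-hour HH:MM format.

1 October 2021 is a Friday, so the first Saturday is October 2 and the second is October 9.
1 February 2022 is a Tuesday, so the first Sunday is February 6 and the third is February 20.
February 15, 2022 falls between 9 October 2021 and 20 February 2022, so daylight saving is in effect and Mesath Isles is at UTC+13:00.
02:30 Mesath Isles − 13h = 13:30 UTC (rolling into the previous day, 14 February 2022).
1 March 2022 is a Tuesday, so the first Saturday is March 5 and the second is March 12.
1 October 2022 is a Saturday, so the first Sunday is October 2 and the second is October 9.
At the standard offset (UTC+02:00), 13:30 UTC + 2h = 15:30 Yalek Republic standard time.
The standard-time date in Yalek Republic, February 14, 2022, does not fall between 12 March and 9 October, so daylight saving is not in effect and Yalek Republic is at UTC+02:00.
13:30 UTC + 2h = 15:30 Yalek Republic.

15:30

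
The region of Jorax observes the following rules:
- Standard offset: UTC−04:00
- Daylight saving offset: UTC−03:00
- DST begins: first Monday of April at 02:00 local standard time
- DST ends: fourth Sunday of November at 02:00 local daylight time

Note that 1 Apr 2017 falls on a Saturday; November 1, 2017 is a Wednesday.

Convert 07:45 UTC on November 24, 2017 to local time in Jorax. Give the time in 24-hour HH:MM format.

1 April 2017 is a Saturday, so the first Monday is April 3.
1 November 2017 is a Wednesday, so the first Sunday is November 5 and the fourth is November 26.
At the standard offset (UTC−04:00), 07:45 UTC − 4h = 03:45 Jorax standard time.
Daylight saving runs 3 April – 26 November; the standard-time date in Jorax, November 24, 2017, is inside that window, so Jorax is at UTC−03:00.
07:45 UTC − 3h = 04:45 local.

04:45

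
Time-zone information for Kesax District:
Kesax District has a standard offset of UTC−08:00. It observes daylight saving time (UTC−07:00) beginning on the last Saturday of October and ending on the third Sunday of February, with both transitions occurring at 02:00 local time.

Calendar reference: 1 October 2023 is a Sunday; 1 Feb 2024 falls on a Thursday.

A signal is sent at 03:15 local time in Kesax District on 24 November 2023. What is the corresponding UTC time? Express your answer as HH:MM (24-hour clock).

10:15

1 October 2023 is a Sunday, so Saturdays fall on 7, 14, 21, 28; the last is October 28.
1 February 2024 is a Thursday, so the first Sunday is February 4 and the third is February 18.
24 November 2023 lies within the daylight-saving period (28 October 2023 – 18 February 2024), so Kesax District is on daylight time, UTC−07:00.
03:15 local + 7h = 10:15 UTC.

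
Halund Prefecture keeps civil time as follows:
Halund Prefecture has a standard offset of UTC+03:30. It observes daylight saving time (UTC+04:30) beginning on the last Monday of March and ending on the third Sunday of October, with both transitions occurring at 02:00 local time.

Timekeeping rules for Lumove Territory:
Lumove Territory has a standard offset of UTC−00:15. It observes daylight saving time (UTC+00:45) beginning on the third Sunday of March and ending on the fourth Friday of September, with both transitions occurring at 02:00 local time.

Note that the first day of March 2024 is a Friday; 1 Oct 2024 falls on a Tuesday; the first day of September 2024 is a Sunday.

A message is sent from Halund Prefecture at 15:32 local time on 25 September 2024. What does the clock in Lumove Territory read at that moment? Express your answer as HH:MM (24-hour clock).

1 March 2024 is a Friday, so Mondays fall on 4, 11, 18, 25; the last is March 25.
1 October 2024 is a Tuesday, so the first Sunday is October 6 and the third is October 20.
25 September 2024 lies within the daylight-saving period (25 March – 20 October), so Halund Prefecture is on daylight time, UTC+04:30.
15:32 Halund Prefecture − 4h30m = 11:02 UTC.
1 March 2024 is a Friday, so the first Sunday is March 3 and the third is March 17.
1 September 2024 is a Sunday, so the first Friday is September 6 and the fourth is September 27.
At the standard offset (UTC−00:15), 11:02 UTC − 0h15m = 10:47 Lumove Territory standard time.
Daylight saving runs 17 March – 27 September; the standard-time date in Lumove Territory, 25 September 2024, is inside that window, so Lumove Territory is at UTC+00:45.
11:02 UTC + 0h45m = 11:47 Lumove Territory.

11:47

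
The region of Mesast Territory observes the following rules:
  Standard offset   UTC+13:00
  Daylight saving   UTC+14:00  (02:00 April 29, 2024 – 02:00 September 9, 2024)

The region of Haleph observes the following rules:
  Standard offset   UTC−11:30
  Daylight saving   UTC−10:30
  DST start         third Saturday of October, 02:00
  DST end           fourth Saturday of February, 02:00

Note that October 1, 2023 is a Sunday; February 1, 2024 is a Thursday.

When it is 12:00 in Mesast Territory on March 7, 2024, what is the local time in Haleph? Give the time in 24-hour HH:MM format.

March 7, 2024 does not fall between 29 April and 9 September, so daylight saving is not in effect and Mesast Territory is at UTC+13:00.
12:00 Mesast Territory − 13h = 23:00 UTC (rolling into the previous day, 6 March 2024).
1 October 2023 is a Sunday, so the first Saturday is October 7 and the third is October 21.
1 February 2024 is a Thursday, so the first Saturday is February 3 and the fourth is February 24.
At the standard offset (UTC−11:30), 23:00 UTC − 11h30m = 11:30 Haleph standard time.
Daylight saving runs 21 October 2023 – 24 February 2024; the standard-time date in Haleph, March 6, 2024, is outside that window, so Haleph is on standard time at UTC−11:30.
23:00 UTC − 11h30m = 11:30 Haleph.

11:30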